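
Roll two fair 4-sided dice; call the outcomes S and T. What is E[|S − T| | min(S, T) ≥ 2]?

8/9

Outcomes with min(S, T) ≥ 2: (2,2), (2,3), (2,4), (3,2), (3,3), (3,4), (4,2), (4,3), (4,4), each with probability 1/16.
E[|S − T| | min(S, T) ≥ 2] = (0 + 1 + 2 + 1 + 0 + 1 + 2 + 1 + 0) / 9 = 8/9.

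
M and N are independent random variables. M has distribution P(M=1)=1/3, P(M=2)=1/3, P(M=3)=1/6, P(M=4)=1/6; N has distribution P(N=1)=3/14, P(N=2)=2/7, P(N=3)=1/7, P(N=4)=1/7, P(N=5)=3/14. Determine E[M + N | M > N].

103/22

P(M > N) = 11/42.
Summing (M+N)·P(x,y) over outcomes with M > N gives 103/84.
E[M + N | M > N] = (103/84) / (11/42) = 103/22.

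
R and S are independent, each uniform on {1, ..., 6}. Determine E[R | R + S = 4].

P(R + S = 4) = 1/12.
Summing R·P(x,y) over outcomes with R + S = 4 gives 1/6.
E[R | R + S = 4] = (1/6) / (1/12) = 2.

2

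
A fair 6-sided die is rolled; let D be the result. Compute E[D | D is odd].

3

Given D is odd, D is equally likely to be any of {1, 3, 5}.
E[D | D is odd] = (1 + 3 + 5) / 3 = 3.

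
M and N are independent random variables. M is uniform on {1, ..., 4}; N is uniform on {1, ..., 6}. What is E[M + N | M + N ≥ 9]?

Outcomes with M + N ≥ 9: (3,6), (4,5), (4,6), each with probability 1/24.
E[M + N | M + N ≥ 9] = (9 + 9 + 10) / 3 = 28/3.

28/3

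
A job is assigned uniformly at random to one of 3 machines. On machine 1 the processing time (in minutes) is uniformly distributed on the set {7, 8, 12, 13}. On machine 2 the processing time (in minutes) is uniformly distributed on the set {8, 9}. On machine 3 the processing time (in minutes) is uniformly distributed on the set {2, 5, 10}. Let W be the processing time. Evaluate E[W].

E[W | machine 1] = (7+8+12+13)/4 = 10.
E[W | machine 2] = (8+9)/2 = 17/2.
E[W | machine 3] = (2+5+10)/3 = 17/3.
By the law of total expectation,
E[W] = (1/3)·(10) + (1/3)·(17/2) + (1/3)·(17/3) = 145/18.

145/18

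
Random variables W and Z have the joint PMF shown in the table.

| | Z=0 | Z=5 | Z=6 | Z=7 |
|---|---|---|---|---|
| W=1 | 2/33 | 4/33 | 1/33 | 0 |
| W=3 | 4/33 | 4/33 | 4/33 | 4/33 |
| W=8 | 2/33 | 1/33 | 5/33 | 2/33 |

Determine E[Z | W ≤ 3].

98/23

P(W ≤ 3) = 23/33.
Σ Z·P over the event = 0·(2/33) + 5·(4/33) + 6·(1/33) + 0·(4/33) + 5·(4/33) + 6·(4/33) + 7·(4/33) = 98/33.
E[Z | W ≤ 3] = (98/33) / (23/33) = 98/23.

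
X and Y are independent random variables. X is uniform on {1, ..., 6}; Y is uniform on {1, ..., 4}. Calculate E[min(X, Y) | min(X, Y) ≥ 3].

Outcomes with min(X, Y) ≥ 3: (3,3), (3,4), (4,3), (4,4), (5,3), (5,4), (6,3), (6,4), each with probability 1/24.
E[min(X, Y) | min(X, Y) ≥ 3] = (3 + 3 + 3 + 4 + 3 + 4 + 3 + 4) / 8 = 27/8.

27/8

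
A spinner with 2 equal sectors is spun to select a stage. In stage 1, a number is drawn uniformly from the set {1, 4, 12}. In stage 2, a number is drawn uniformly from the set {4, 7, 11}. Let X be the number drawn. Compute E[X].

E[X | stage 1] = (1+4+12)/3 = 17/3.
E[X | stage 2] = (4+7+11)/3 = 22/3.
E[X] = (1/2)·(17/3) + (1/2)·(22/3) = 13/2.

13/2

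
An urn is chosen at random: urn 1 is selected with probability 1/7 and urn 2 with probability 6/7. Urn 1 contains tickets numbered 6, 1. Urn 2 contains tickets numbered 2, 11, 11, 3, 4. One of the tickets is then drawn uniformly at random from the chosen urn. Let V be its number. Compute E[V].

E[V | urn 1] = (6+1)/2 = 7/2.
E[V | urn 2] = (2+11+11+3+4)/5 = 31/5.
E[V] = (1/7)·(7/2) + (6/7)·(31/5) = 407/70.

407/70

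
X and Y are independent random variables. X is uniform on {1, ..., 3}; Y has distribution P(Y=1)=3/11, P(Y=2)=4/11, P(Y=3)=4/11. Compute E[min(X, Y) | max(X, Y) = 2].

P(max(X, Y) = 2) = 1/3.
Summing min(X,Y)·P(x,y) over outcomes with max(X, Y) = 2 gives 5/11.
E[min(X, Y) | max(X, Y) = 2] = (5/11) / (1/3) = 15/11.

15/11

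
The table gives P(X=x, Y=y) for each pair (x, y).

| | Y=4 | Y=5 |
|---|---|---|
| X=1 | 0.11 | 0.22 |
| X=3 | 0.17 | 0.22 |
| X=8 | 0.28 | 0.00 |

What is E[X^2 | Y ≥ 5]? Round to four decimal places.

P(Y ≥ 5) = 0.44.
Σ X^2·P over the event = 1·(0.22) + 9·(0.22) = 2.20.
E[X^2 | Y ≥ 5] = (2.20) / (0.44) = 5.0000.

5.0000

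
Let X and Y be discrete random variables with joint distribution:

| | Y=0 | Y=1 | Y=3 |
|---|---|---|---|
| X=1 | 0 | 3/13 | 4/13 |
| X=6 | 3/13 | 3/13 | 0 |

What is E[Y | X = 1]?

P(X = 1) = 7/13.
Summing Y·P(X=x,Y=y) over the conditioning event gives 15/13.
E[Y | X = 1] = (15/13) / (7/13) = 15/7.

15/7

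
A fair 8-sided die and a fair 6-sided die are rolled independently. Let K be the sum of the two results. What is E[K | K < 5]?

10/3

P(K < 5) = 1/8.
Σ over the event: 2·1/48 + 3·1/24 + 4·1/16 = 5/12.
E[K | K < 5] = (5/12) / (1/8) = 10/3.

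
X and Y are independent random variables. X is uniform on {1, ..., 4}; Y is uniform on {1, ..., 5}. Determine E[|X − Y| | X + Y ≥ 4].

P(X + Y ≥ 4) = 17/20.
Summing |X−Y|·P(x,y) over outcomes with X + Y ≥ 4 gives 7/5.
E[|X − Y| | X + Y ≥ 4] = (7/5) / (17/20) = 28/17.

28/17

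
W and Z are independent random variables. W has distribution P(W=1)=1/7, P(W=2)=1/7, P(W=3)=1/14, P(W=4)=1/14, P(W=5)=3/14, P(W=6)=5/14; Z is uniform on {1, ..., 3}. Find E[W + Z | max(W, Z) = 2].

10/3

P(max(W, Z) = 2) = 1/7.
Summing (W+Z)·P(x,y) over outcomes with max(W, Z) = 2 gives 10/21.
E[W + Z | max(W, Z) = 2] = (10/21) / (1/7) = 10/3.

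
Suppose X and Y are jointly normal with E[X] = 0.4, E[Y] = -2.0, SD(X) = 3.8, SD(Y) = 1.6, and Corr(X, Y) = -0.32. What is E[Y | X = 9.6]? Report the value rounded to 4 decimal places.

The regression of Y on X has slope ρ·σ_Y/σ_X and passes through (μ_X, μ_Y).
E[Y | X=9.6] = -2.0 + (-0.32)·(1.6/3.8)·(9.6 − (0.4)) = -2.0 + (-0.13474)·(9.2) = -3.2396.

-3.2396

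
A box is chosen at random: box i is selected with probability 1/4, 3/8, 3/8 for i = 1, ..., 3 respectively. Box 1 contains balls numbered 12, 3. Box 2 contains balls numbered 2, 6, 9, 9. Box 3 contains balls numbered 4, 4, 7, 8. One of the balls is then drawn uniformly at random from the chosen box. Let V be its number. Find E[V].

E[V | box 1] = (12+3)/2 = 15/2.
E[V | box 2] = (2+6+9+9)/4 = 13/2.
E[V | box 3] = (4+4+7+8)/4 = 23/4.
By the law of total expectation,
E[V] = (1/4)·(15/2) + (3/8)·(13/2) + (3/8)·(23/4) = 207/32.

207/32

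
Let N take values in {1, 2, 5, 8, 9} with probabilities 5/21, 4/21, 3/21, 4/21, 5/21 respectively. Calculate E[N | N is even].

5

P(N is even) = 8/21.
Σ over the event: 2·4/21 + 8·4/21 = 40/21.
E[N | N is even] = (40/21) / (8/21) = 5.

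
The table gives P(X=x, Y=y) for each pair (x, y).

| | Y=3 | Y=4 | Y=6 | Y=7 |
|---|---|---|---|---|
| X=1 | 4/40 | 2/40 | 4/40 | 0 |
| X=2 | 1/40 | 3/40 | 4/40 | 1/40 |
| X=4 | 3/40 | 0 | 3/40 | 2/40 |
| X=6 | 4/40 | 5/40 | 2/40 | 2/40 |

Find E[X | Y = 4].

P(Y = 4) = 1/4.
Σ X·P over the event = 1·(2/40) + 2·(3/40) + 6·(5/40) = 19/20.
E[X | Y = 4] = (19/20) / (1/4) = 19/5.

19/5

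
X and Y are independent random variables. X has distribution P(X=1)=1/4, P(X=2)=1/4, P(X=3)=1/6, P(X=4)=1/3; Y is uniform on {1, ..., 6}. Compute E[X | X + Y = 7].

31/12

P(X + Y = 7) = 1/6.
Summing X·P(x,y) over outcomes with X + Y = 7 gives 31/72.
E[X | X + Y = 7] = (31/72) / (1/6) = 31/12.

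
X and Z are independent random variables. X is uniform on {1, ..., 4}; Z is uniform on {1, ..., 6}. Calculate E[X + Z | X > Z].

5

Outcomes with X > Z: (2,1), (3,1), (3,2), (4,1), (4,2), (4,3), each with probability 1/24.
E[X + Z | X > Z] = (3 + 4 + 5 + 5 + 6 + 7) / 6 = 5.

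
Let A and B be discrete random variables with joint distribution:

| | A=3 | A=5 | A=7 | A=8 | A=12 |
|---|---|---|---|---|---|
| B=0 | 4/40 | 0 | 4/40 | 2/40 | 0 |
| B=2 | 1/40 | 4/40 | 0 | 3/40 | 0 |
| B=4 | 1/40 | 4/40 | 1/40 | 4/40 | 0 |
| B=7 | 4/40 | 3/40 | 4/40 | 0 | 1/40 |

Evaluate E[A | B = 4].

31/5

P(B = 4) = 1/4.
Σ A·P over the event = 3·(1/40) + 5·(4/40) + 7·(1/40) + 8·(4/40) = 31/20.
E[A | B = 4] = (31/20) / (1/4) = 31/5.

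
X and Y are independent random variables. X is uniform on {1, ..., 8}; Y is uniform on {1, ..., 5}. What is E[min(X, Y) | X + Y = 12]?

P(X + Y = 12) = 1/20.
Summing min(X,Y)·P(x,y) over outcomes with X + Y = 12 gives 9/40.
E[min(X, Y) | X + Y = 12] = (9/40) / (1/20) = 9/2.

9/2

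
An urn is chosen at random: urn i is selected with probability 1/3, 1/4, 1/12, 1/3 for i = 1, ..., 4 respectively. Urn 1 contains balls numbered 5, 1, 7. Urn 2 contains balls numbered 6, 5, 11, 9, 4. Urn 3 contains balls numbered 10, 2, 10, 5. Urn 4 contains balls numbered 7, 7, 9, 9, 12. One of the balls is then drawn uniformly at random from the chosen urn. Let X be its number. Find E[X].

4817/720

E[X | urn 1] = (5+1+7)/3 = 13/3.
E[X | urn 2] = (6+5+11+9+4)/5 = 7.
E[X | urn 3] = (10+2+10+5)/4 = 27/4.
E[X | urn 4] = (7+7+9+9+12)/5 = 44/5.
E[X] = (1/3)·(13/3) + (1/4)·(7) + (1/12)·(27/4) + (1/3)·(44/5) = 4817/720.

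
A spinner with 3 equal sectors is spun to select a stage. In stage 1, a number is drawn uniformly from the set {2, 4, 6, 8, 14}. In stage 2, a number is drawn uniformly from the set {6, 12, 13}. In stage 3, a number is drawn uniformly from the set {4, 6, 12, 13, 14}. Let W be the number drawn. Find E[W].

404/45

E[W | stage 1] = (2+4+6+8+14)/5 = 34/5.
E[W | stage 2] = (6+12+13)/3 = 31/3.
E[W | stage 3] = (4+6+12+13+14)/5 = 49/5.
By the law of total expectation,
E[W] = (1/3)·(34/5) + (1/3)·(31/3) + (1/3)·(49/5) = 404/45.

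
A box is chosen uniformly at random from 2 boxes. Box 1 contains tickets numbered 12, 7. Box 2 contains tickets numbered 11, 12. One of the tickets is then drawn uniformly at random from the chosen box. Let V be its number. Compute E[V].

21/2

E[V | box 1] = (12+7)/2 = 19/2.
E[V | box 2] = (11+12)/2 = 23/2.
E[V] = (1/2)·(19/2) + (1/2)·(23/2) = 21/2.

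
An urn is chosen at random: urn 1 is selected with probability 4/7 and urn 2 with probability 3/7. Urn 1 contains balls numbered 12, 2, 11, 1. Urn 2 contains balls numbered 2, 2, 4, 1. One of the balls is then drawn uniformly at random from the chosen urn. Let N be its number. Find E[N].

E[N | urn 1] = (12+2+11+1)/4 = 13/2.
E[N | urn 2] = (2+2+4+1)/4 = 9/4.
By the law of total expectation,
E[N] = (4/7)·(13/2) + (3/7)·(9/4) = 131/28.

131/28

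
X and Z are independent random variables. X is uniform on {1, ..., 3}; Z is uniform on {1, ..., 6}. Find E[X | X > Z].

Outcomes with X > Z: (2,1), (3,1), (3,2), each with probability 1/18.
E[X | X > Z] = (2 + 3 + 3) / 3 = 8/3.

8/3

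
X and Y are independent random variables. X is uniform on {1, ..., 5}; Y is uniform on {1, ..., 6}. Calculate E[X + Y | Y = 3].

Outcomes with Y = 3: (1,3), (2,3), (3,3), (4,3), (5,3), each with probability 1/30.
E[X + Y | Y = 3] = (4 + 5 + 6 + 7 + 8) / 5 = 6.

6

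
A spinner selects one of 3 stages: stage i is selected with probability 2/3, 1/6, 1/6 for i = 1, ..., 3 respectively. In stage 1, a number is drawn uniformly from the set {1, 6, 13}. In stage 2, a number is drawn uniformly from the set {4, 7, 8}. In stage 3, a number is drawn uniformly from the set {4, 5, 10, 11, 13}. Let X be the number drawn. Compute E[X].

E[X | stage 1] = (1+6+13)/3 = 20/3.
E[X | stage 2] = (4+7+8)/3 = 19/3.
E[X | stage 3] = (4+5+10+11+13)/5 = 43/5.
E[X] = (2/3)·(20/3) + (1/6)·(19/3) + (1/6)·(43/5) = 104/15.

104/15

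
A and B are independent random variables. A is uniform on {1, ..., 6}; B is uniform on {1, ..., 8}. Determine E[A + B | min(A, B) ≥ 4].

P(min(A, B) ≥ 4) = 5/16.
Summing (A+B)·P(x,y) over outcomes with min(A, B) ≥ 4 gives 55/16.
E[A + B | min(A, B) ≥ 4] = (55/16) / (5/16) = 11.

11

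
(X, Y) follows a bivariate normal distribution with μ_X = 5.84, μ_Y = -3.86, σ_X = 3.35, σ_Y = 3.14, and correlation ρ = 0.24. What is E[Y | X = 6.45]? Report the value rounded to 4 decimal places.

-3.7228

For a bivariate normal, E[Y | X=x] = μ_Y + ρ·(σ_Y/σ_X)·(x − μ_X).
E[Y | X=6.45] = -3.86 + (0.24)·(3.14/3.35)·(6.45 − (5.84)) = -3.86 + (0.22496)·(0.61) = -3.7228.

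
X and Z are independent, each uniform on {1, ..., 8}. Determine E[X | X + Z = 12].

6

Outcomes with X + Z = 12: (4,8), (5,7), (6,6), (7,5), (8,4), each with probability 1/64.
E[X | X + Z = 12] = (4 + 5 + 6 + 7 + 8) / 5 = 6.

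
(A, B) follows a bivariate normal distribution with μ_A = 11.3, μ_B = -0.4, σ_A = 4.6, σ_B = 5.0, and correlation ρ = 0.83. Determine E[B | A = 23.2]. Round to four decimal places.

10.3359

E[B | A=x] = μ_B + ρ(σ_B/σ_A)(x − μ_A) for jointly normal variables.
E[B | A=23.2] = -0.4 + (0.83)·(5.0/4.6)·(23.2 − (11.3)) = -0.4 + (0.902174)·(11.9) = 10.3359.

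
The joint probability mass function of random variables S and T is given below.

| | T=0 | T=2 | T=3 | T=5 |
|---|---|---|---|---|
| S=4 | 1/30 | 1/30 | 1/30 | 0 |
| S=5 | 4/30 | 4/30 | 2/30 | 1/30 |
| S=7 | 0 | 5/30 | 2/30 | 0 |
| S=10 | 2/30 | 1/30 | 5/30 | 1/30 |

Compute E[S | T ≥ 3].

P(T ≥ 3) = 2/5.
Σ S·P over the event = 4·(1/30) + 5·(2/30) + 5·(1/30) + 7·(2/30) + 10·(5/30) + 10·(1/30) = 31/10.
E[S | T ≥ 3] = (31/10) / (2/5) = 31/4.

31/4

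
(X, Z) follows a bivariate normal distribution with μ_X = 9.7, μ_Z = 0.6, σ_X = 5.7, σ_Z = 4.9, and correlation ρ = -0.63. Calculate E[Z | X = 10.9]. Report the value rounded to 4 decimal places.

-0.0499

E[Z | X=x] = μ_Z + ρ(σ_Z/σ_X)(x − μ_X) for jointly normal variables.
E[Z | X=10.9] = 0.6 + (-0.63)·(4.9/5.7)·(10.9 − (9.7)) = 0.6 + (-0.54158)·(1.2) = -0.0499.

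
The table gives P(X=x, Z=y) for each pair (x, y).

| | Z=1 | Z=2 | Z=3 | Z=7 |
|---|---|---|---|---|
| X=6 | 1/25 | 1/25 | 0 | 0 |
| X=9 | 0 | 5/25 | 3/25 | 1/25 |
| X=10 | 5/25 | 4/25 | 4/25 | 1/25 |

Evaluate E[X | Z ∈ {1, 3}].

123/13

P(Z ∈ {1, 3}) = 13/25.
Summing X·P(X=x,Z=y) over the conditioning event gives 123/25.
E[X | Z ∈ {1, 3}] = (123/25) / (13/25) = 123/13.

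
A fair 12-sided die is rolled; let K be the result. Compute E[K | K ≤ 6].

Given K ≤ 6, K is equally likely to be any of {1, 2, 3, 4, 5, 6}.
E[K | K ≤ 6] = (1 + 2 + 3 + 4 + 5 + 6) / 6 = 7/2.

7/2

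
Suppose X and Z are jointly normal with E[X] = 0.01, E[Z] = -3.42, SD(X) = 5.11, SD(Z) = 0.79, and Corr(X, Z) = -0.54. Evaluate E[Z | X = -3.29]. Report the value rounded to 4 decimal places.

For a bivariate normal, E[Z | X=x] = μ_Z + ρ·(σ_Z/σ_X)·(x − μ_X).
E[Z | X=-3.29] = -3.42 + (-0.54)·(0.79/5.11)·(-3.29 − (0.01)) = -3.42 + (-0.083483)·(-3.3) = -3.1445.

-3.1445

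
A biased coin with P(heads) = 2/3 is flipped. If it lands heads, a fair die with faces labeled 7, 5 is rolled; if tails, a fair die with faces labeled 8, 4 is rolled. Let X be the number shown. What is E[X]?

6

E[X | heads] = (7+5)/2 = 6.
E[X | tails] = (8+4)/2 = 6.
E[X] = (2/3)·(6) + (1/3)·(6) = 6.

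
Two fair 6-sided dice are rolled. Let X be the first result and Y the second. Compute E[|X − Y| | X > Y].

7/3

P(X > Y) = 5/12.
Summing |X−Y|·P(x,y) over outcomes with X > Y gives 35/36.
E[|X − Y| | X > Y] = (35/36) / (5/12) = 7/3.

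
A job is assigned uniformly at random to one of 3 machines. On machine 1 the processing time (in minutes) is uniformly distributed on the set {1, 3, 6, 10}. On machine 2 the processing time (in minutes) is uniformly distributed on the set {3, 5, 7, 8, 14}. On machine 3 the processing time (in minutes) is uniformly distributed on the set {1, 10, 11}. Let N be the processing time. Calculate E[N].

296/45

E[N | machine 1] = (1+3+6+10)/4 = 5.
E[N | machine 2] = (3+5+7+8+14)/5 = 37/5.
E[N | machine 3] = (1+10+11)/3 = 22/3.
By the law of total expectation,
E[N] = (1/3)·(5) + (1/3)·(37/5) + (1/3)·(22/3) = 296/45.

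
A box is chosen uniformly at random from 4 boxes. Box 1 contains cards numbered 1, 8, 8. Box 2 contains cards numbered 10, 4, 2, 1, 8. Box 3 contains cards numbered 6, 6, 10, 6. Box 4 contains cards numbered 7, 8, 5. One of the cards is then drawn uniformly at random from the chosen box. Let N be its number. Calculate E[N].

73/12

E[N | box 1] = (1+8+8)/3 = 17/3.
E[N | box 2] = (10+4+2+1+8)/5 = 5.
E[N | box 3] = (6+6+10+6)/4 = 7.
E[N | box 4] = (7+8+5)/3 = 20/3.
E[N] = (1/4)·(17/3) + (1/4)·(5) + (1/4)·(7) + (1/4)·(20/3) = 73/12.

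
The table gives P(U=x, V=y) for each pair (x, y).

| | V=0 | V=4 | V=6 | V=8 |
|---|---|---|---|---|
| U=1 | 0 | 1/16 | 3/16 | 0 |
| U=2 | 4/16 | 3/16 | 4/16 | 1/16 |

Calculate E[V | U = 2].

P(U = 2) = 3/4.
Σ V·P over the event = 0·(4/16) + 4·(3/16) + 6·(4/16) + 8·(1/16) = 11/4.
E[V | U = 2] = (11/4) / (3/4) = 11/3.

11/3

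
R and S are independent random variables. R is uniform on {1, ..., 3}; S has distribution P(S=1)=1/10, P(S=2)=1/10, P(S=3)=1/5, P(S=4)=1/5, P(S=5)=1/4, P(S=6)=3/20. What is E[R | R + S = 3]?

P(R + S = 3) = 1/15.
Summing R·P(x,y) over outcomes with R + S = 3 gives 1/10.
E[R | R + S = 3] = (1/10) / (1/15) = 3/2.

3/2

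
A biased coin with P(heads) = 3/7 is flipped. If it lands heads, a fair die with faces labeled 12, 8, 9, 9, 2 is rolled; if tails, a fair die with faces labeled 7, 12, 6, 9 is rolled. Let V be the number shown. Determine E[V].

58/7

E[V | heads] = (12+8+9+9+2)/5 = 8.
E[V | tails] = (7+12+6+9)/4 = 17/2.
By the law of total expectation,
E[V] = (3/7)·(8) + (4/7)·(17/2) = 58/7.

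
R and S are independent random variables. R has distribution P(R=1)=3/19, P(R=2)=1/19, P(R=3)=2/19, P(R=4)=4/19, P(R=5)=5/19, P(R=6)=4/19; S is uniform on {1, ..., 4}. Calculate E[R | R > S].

258/53

P(R > S) = 53/76.
Summing R·P(x,y) over outcomes with R > S gives 129/38.
E[R | R > S] = (129/38) / (53/76) = 258/53.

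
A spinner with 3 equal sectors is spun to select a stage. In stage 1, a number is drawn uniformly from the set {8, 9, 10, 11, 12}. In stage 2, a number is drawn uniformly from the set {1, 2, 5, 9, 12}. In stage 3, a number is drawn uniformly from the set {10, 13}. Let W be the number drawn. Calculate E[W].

E[W | stage 1] = (8+9+10+11+12)/5 = 10.
E[W | stage 2] = (1+2+5+9+12)/5 = 29/5.
E[W | stage 3] = (10+13)/2 = 23/2.
By the law of total expectation,
E[W] = (1/3)·(10) + (1/3)·(29/5) + (1/3)·(23/2) = 91/10.

91/10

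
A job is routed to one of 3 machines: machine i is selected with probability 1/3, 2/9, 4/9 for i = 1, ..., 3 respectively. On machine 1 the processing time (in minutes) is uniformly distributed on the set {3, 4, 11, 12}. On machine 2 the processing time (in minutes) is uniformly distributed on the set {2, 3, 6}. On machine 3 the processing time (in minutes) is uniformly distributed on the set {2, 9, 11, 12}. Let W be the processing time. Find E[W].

383/54

E[W | machine 1] = (3+4+11+12)/4 = 15/2.
E[W | machine 2] = (2+3+6)/3 = 11/3.
E[W | machine 3] = (2+9+11+12)/4 = 17/2.
E[W] = (1/3)·(15/2) + (2/9)·(11/3) + (4/9)·(17/2) = 383/54.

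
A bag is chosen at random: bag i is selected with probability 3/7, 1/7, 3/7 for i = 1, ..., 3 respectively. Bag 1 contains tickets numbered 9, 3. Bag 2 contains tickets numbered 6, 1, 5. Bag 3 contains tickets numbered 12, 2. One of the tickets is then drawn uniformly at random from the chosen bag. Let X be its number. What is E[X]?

E[X | bag 1] = (9+3)/2 = 6.
E[X | bag 2] = (6+1+5)/3 = 4.
E[X | bag 3] = (12+2)/2 = 7.
E[X] = (3/7)·(6) + (1/7)·(4) + (3/7)·(7) = 43/7.

43/7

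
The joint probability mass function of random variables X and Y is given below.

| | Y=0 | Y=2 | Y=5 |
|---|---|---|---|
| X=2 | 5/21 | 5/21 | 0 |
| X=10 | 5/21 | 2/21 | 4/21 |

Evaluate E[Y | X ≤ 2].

1

P(X ≤ 2) = 10/21.
Σ Y·P over the event = 0·(5/21) + 2·(5/21) = 10/21.
E[Y | X ≤ 2] = (10/21) / (10/21) = 1.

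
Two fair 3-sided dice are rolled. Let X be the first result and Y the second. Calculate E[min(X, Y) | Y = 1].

1

Outcomes with Y = 1: (1,1), (2,1), (3,1), each with probability 1/9.
E[min(X, Y) | Y = 1] = (1 + 1 + 1) / 3 = 1.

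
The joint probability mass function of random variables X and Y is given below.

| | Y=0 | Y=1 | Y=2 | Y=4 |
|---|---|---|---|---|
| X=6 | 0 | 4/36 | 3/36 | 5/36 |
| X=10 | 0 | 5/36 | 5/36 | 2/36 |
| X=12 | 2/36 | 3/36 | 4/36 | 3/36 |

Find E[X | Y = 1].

55/6

P(Y = 1) = 1/3.
Σ X·P over the event = 6·(4/36) + 10·(5/36) + 12·(3/36) = 55/18.
E[X | Y = 1] = (55/18) / (1/3) = 55/6.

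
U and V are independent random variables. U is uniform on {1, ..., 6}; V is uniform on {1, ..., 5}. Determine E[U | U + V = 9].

P(U + V = 9) = 1/10.
Summing U·P(x,y) over outcomes with U + V = 9 gives 1/2.
E[U | U + V = 9] = (1/2) / (1/10) = 5.

5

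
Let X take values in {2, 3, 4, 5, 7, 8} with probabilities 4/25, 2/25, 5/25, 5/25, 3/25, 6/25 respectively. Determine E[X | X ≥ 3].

40/7

P(X ≥ 3) = 21/25.
Σ over the event: 3·2/25 + 4·1/5 + 5·1/5 + 7·3/25 + 8·6/25 = 24/5.
E[X | X ≥ 3] = (24/5) / (21/25) = 40/7.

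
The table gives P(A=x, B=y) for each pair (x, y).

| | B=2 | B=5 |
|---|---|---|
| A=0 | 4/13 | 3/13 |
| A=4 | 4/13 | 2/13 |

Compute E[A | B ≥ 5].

P(B ≥ 5) = 5/13.
Σ A·P over the event = 0·(3/13) + 4·(2/13) = 8/13.
E[A | B ≥ 5] = (8/13) / (5/13) = 8/5.

8/5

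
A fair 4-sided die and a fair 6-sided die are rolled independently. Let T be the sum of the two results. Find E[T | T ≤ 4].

10/3

P(T ≤ 4) = 1/4.
Σ over the event: 2·1/24 + 3·1/12 + 4·1/8 = 5/6.
E[T | T ≤ 4] = (5/6) / (1/4) = 10/3.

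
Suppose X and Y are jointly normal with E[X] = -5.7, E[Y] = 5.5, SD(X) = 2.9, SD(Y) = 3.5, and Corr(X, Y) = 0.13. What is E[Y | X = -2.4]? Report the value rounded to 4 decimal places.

6.0178

The regression of Y on X has slope ρ·σ_Y/σ_X and passes through (μ_X, μ_Y).
E[Y | X=-2.4] = 5.5 + (0.13)·(3.5/2.9)·(-2.4 − (-5.7)) = 5.5 + (0.1569)·(3.3) = 6.0178.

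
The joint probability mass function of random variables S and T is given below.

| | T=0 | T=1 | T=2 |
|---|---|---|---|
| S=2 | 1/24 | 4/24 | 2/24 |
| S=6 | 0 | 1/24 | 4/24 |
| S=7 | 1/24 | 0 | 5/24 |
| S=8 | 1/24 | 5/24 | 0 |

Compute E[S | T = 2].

P(T = 2) = 11/24.
Σ S·P over the event = 2·(2/24) + 6·(4/24) + 7·(5/24) = 21/8.
E[S | T = 2] = (21/8) / (11/24) = 63/11.

63/11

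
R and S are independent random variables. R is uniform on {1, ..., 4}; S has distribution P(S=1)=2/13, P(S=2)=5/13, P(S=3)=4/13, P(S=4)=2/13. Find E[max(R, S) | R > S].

69/20

P(R > S) = 5/13.
Summing max(R,S)·P(x,y) over outcomes with R > S gives 69/52.
E[max(R, S) | R > S] = (69/52) / (5/13) = 69/20.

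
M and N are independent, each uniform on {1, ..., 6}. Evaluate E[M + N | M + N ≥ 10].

Outcomes with M + N ≥ 10: (4,6), (5,5), (5,6), (6,4), (6,5), (6,6), each with probability 1/36.
E[M + N | M + N ≥ 10] = (10 + 10 + 11 + 10 + 11 + 12) / 6 = 32/3.

32/3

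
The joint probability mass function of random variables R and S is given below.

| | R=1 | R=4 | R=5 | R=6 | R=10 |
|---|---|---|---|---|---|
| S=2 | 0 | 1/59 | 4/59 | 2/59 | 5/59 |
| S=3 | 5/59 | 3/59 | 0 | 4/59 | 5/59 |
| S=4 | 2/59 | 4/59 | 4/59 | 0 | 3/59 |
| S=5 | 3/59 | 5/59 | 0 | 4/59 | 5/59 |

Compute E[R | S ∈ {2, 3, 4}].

35/6

P(S ∈ {2, 3, 4}) = 42/59.
Summing R·P(R=x,S=y) over the conditioning event gives 245/59.
E[R | S ∈ {2, 3, 4}] = (245/59) / (42/59) = 35/6.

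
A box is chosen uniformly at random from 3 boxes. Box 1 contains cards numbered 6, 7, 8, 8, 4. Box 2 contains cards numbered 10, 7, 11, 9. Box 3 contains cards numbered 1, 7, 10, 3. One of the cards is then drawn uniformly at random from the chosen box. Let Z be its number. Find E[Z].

E[Z | box 1] = (6+7+8+8+4)/5 = 33/5.
E[Z | box 2] = (10+7+11+9)/4 = 37/4.
E[Z | box 3] = (1+7+10+3)/4 = 21/4.
E[Z] = (1/3)·(33/5) + (1/3)·(37/4) + (1/3)·(21/4) = 211/30.

211/30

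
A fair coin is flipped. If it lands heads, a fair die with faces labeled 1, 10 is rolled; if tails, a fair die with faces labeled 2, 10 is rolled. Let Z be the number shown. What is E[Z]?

23/4

E[Z | heads] = (1+10)/2 = 11/2.
E[Z | tails] = (2+10)/2 = 6.
E[Z] = (1/2)·(11/2) + (1/2)·(6) = 23/4.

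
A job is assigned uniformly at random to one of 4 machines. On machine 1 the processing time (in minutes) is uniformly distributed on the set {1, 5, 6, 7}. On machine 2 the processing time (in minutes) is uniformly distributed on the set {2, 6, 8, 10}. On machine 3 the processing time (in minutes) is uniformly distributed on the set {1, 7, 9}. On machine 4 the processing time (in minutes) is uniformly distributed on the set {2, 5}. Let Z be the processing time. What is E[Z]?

245/48

E[Z | machine 1] = (1+5+6+7)/4 = 19/4.
E[Z | machine 2] = (2+6+8+10)/4 = 13/2.
E[Z | machine 3] = (1+7+9)/3 = 17/3.
E[Z | machine 4] = (2+5)/2 = 7/2.
By the law of total expectation,
E[Z] = (1/4)·(19/4) + (1/4)·(13/2) + (1/4)·(17/3) + (1/4)·(7/2) = 245/48.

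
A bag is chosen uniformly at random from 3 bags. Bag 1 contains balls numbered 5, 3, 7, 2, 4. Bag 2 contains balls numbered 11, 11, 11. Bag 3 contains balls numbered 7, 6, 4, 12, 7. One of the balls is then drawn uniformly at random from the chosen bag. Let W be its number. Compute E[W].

112/15

E[W | bag 1] = (5+3+7+2+4)/5 = 21/5.
E[W | bag 2] = (11+11+11)/3 = 11.
E[W | bag 3] = (7+6+4+12+7)/5 = 36/5.
By the law of total expectation,
E[W] = (1/3)·(21/5) + (1/3)·(11) + (1/3)·(36/5) = 112/15.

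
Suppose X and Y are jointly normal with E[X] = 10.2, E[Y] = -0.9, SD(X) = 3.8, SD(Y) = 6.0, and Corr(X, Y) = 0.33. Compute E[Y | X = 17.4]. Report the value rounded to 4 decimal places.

For a bivariate normal, E[Y | X=x] = μ_Y + ρ·(σ_Y/σ_X)·(x − μ_X).
E[Y | X=17.4] = -0.9 + (0.33)·(6.0/3.8)·(17.4 − (10.2)) = -0.9 + (0.52105)·(7.2) = 2.8516.

2.8516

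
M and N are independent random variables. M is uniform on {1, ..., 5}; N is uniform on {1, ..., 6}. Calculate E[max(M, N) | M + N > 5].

P(M + N > 5) = 2/3.
Summing max(M,N)·P(x,y) over outcomes with M + N > 5 gives 49/15.
E[max(M, N) | M + N > 5] = (49/15) / (2/3) = 49/10.

49/10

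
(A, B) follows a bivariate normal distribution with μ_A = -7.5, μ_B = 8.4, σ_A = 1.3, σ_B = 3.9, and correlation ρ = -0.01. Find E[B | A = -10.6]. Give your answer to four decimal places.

8.4930

The regression of B on A has slope ρ·σ_B/σ_A and passes through (μ_A, μ_B).
E[B | A=-10.6] = 8.4 + (-0.01)·(3.9/1.3)·(-10.6 − (-7.5)) = 8.4 + (-0.03)·(-3.1) = 8.4930.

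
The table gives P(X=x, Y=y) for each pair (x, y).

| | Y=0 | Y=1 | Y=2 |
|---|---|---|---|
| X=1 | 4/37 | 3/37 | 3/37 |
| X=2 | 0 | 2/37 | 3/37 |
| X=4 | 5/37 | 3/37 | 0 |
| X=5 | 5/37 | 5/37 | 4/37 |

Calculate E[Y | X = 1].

9/10

P(X = 1) = 10/37.
Σ Y·P over the event = 0·(4/37) + 1·(3/37) + 2·(3/37) = 9/37.
E[Y | X = 1] = (9/37) / (10/37) = 9/10.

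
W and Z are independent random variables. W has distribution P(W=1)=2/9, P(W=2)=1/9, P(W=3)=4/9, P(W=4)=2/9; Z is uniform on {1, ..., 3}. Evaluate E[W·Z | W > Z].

P(W > Z) = 5/9.
Summing WZ·P(x,y) over outcomes with W > Z gives 86/27.
E[W·Z | W > Z] = (86/27) / (5/9) = 86/15.

86/15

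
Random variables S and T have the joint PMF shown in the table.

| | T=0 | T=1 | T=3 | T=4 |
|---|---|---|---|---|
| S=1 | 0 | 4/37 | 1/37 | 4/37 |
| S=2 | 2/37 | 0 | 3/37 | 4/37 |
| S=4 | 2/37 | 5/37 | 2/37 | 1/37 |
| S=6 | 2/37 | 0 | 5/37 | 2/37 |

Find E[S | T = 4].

28/11

P(T = 4) = 11/37.
Summing S·P(S=x,T=y) over the conditioning event gives 28/37.
E[S | T = 4] = (28/37) / (11/37) = 28/11.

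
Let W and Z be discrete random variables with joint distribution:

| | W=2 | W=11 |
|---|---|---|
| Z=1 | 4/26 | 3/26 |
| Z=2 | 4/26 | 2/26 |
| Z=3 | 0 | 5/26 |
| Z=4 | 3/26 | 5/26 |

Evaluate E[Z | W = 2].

P(W = 2) = 11/26.
Summing Z·P(W=x,Z=y) over the conditioning event gives 12/13.
E[Z | W = 2] = (12/13) / (11/26) = 24/11.

24/11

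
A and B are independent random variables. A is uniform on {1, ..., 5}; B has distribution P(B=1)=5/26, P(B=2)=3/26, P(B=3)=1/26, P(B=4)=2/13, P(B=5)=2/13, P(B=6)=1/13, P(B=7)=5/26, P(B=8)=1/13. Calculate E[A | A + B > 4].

175/54

P(A + B > 4) = 54/65.
Summing A·P(x,y) over outcomes with A + B > 4 gives 35/13.
E[A | A + B > 4] = (35/13) / (54/65) = 175/54.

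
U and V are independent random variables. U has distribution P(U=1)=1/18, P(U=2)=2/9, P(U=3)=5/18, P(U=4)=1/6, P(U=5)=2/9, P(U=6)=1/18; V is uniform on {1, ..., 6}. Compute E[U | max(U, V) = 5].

136/33

P(max(U, V) = 5) = 11/36.
Summing U·P(x,y) over outcomes with max(U, V) = 5 gives 34/27.
E[U | max(U, V) = 5] = (34/27) / (11/36) = 136/33.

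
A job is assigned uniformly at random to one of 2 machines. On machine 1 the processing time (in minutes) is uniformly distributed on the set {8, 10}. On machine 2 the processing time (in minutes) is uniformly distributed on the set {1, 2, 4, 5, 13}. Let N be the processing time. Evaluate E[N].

7

E[N | machine 1] = (8+10)/2 = 9.
E[N | machine 2] = (1+2+4+5+13)/5 = 5.
By the law of total expectation,
E[N] = (1/2)·(9) + (1/2)·(5) = 7.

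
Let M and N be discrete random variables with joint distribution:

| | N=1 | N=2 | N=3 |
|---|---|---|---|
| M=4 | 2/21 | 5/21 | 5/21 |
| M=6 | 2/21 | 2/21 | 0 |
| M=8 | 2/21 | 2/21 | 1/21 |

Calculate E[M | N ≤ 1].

6

P(N ≤ 1) = 2/7.
Σ M·P over the event = 4·(2/21) + 6·(2/21) + 8·(2/21) = 12/7.
E[M | N ≤ 1] = (12/7) / (2/7) = 6.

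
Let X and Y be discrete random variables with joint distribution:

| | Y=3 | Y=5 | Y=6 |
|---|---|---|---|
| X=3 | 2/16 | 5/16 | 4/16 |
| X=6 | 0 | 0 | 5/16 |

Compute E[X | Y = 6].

P(Y = 6) = 9/16.
Σ X·P over the event = 3·(4/16) + 6·(5/16) = 21/8.
E[X | Y = 6] = (21/8) / (9/16) = 14/3.

14/3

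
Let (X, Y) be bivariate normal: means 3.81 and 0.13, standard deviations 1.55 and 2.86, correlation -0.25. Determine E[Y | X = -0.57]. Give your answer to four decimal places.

2.1505

E[Y | X=x] = μ_Y + ρ(σ_Y/σ_X)(x − μ_X) for jointly normal variables.
E[Y | X=-0.57] = 0.13 + (-0.25)·(2.86/1.55)·(-0.57 − (3.81)) = 0.13 + (-0.46129)·(-4.38) = 2.1505.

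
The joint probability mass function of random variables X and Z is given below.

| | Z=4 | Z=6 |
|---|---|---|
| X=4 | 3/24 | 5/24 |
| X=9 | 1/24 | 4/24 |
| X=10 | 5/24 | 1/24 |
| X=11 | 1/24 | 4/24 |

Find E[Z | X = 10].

P(X = 10) = 1/4.
Summing Z·P(X=x,Z=y) over the conditioning event gives 13/12.
E[Z | X = 10] = (13/12) / (1/4) = 13/3.

13/3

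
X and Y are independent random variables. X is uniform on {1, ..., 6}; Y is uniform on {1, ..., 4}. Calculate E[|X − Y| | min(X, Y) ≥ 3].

5/4

Outcomes with min(X, Y) ≥ 3: (3,3), (3,4), (4,3), (4,4), (5,3), (5,4), (6,3), (6,4), each with probability 1/24.
E[|X − Y| | min(X, Y) ≥ 3] = (0 + 1 + 1 + 0 + 2 + 1 + 3 + 2) / 8 = 5/4.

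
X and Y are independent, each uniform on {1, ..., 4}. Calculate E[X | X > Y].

Outcomes with X > Y: (2,1), (3,1), (3,2), (4,1), (4,2), (4,3), each with probability 1/16.
E[X | X > Y] = (2 + 3 + 3 + 4 + 4 + 4) / 6 = 10/3.

10/3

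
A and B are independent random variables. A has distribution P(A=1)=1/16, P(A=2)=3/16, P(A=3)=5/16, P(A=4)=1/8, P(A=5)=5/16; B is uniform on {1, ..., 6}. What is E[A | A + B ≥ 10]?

29/6

P(A + B ≥ 10) = 1/8.
Summing A·P(x,y) over outcomes with A + B ≥ 10 gives 29/48.
E[A | A + B ≥ 10] = (29/48) / (1/8) = 29/6.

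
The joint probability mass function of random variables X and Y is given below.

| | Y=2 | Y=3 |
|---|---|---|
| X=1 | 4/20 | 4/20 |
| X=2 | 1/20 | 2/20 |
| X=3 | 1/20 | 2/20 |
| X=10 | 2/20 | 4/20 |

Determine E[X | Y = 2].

P(Y = 2) = 2/5.
Σ X·P over the event = 1·(4/20) + 2·(1/20) + 3·(1/20) + 10·(2/20) = 29/20.
E[X | Y = 2] = (29/20) / (2/5) = 29/8.

29/8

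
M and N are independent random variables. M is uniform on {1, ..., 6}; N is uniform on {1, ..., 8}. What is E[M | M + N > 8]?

13/3

P(M + N > 8) = 7/16.
Summing M·P(x,y) over outcomes with M + N > 8 gives 91/48.
E[M | M + N > 8] = (91/48) / (7/16) = 13/3.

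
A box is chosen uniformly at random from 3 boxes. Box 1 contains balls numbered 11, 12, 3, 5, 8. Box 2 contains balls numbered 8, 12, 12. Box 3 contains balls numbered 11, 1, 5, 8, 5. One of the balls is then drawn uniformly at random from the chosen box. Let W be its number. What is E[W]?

E[W | box 1] = (11+12+3+5+8)/5 = 39/5.
E[W | box 2] = (8+12+12)/3 = 32/3.
E[W | box 3] = (11+1+5+8+5)/5 = 6.
E[W] = (1/3)·(39/5) + (1/3)·(32/3) + (1/3)·(6) = 367/45.

367/45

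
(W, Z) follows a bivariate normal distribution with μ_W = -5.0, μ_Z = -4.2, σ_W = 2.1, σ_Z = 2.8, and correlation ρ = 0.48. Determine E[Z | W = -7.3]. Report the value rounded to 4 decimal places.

E[Z | W=x] = μ_Z + ρ(σ_Z/σ_W)(x − μ_W) for jointly normal variables.
E[Z | W=-7.3] = -4.2 + (0.48)·(2.8/2.1)·(-7.3 − (-5.0)) = -4.2 + (0.64)·(-2.3) = -5.6720.

-5.6720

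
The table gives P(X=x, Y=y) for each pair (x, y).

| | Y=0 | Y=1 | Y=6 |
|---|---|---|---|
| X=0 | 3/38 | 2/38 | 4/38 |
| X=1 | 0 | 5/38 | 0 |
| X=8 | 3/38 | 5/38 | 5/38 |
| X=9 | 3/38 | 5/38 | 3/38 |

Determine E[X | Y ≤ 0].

P(Y ≤ 0) = 9/38.
Σ X·P over the event = 0·(3/38) + 8·(3/38) + 9·(3/38) = 51/38.
E[X | Y ≤ 0] = (51/38) / (9/38) = 17/3.

17/3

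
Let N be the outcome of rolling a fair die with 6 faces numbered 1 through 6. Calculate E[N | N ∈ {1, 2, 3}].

2

P(N ∈ {1, 2, 3}) = 1/2.
Σ over the event: 1·1/6 + 2·1/6 + 3·1/6 = 1.
E[N | N ∈ {1, 2, 3}] = (1) / (1/2) = 2.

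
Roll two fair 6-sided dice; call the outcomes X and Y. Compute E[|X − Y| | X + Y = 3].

1

Outcomes with X + Y = 3: (1,2), (2,1), each with probability 1/36.
E[|X − Y| | X + Y = 3] = (1 + 1) / 2 = 1.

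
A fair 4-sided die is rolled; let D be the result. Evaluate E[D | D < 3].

Given D < 3, D is equally likely to be any of {1, 2}.
E[D | D < 3] = (1 + 2) / 2 = 3/2.

3/2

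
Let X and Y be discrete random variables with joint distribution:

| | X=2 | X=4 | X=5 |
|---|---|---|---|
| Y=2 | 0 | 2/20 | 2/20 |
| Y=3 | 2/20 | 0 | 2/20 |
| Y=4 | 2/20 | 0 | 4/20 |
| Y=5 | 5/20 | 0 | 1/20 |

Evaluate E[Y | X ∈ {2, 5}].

35/9

P(X ∈ {2, 5}) = 9/10.
Σ Y·P over the event = 3·(2/20) + 4·(2/20) + 5·(5/20) + 2·(2/20) + 3·(2/20) + 4·(4/20) + 5·(1/20) = 7/2.
E[Y | X ∈ {2, 5}] = (7/2) / (9/10) = 35/9.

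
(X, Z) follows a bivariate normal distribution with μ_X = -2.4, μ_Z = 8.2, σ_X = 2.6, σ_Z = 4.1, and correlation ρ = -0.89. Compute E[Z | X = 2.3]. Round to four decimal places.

The regression of Z on X has slope ρ·σ_Z/σ_X and passes through (μ_X, μ_Z).
E[Z | X=2.3] = 8.2 + (-0.89)·(4.1/2.6)·(2.3 − (-2.4)) = 8.2 + (-1.40346)·(4.7) = 1.6037.

1.6037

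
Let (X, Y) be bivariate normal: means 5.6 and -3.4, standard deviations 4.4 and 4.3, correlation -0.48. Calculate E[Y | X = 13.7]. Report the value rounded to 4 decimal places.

-7.1996

For a bivariate normal, E[Y | X=x] = μ_Y + ρ·(σ_Y/σ_X)·(x − μ_X).
E[Y | X=13.7] = -3.4 + (-0.48)·(4.3/4.4)·(13.7 − (5.6)) = -3.4 + (-0.46909)·(8.1) = -7.1996.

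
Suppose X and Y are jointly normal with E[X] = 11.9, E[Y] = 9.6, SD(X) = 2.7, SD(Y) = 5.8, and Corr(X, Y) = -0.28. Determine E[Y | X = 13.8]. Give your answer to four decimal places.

8.4572

For a bivariate normal, E[Y | X=x] = μ_Y + ρ·(σ_Y/σ_X)·(x − μ_X).
E[Y | X=13.8] = 9.6 + (-0.28)·(5.8/2.7)·(13.8 − (11.9)) = 9.6 + (-0.60148)·(1.9) = 8.4572.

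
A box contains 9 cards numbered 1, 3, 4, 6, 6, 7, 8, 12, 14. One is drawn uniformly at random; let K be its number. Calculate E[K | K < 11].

5

P(K < 11) = 7/9.
Σ over the event: 1·1/9 + 3·1/9 + 4·1/9 + 6·2/9 + 7·1/9 + 8·1/9 = 35/9.
E[K | K < 11] = (35/9) / (7/9) = 5.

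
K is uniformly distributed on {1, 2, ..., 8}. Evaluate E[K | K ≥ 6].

Given K ≥ 6, K is equally likely to be any of {6, 7, 8}.
E[K | K ≥ 6] = (6 + 7 + 8) / 3 = 7.

7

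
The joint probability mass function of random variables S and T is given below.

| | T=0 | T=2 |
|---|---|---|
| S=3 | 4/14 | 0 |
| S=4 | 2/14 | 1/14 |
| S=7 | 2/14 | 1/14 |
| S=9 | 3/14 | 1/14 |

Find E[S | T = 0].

P(T = 0) = 11/14.
Σ S·P over the event = 3·(4/14) + 4·(2/14) + 7·(2/14) + 9·(3/14) = 61/14.
E[S | T = 0] = (61/14) / (11/14) = 61/11.

61/11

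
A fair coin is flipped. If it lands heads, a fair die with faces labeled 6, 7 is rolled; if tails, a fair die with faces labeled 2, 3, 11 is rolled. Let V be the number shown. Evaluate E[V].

71/12

E[V | heads] = (6+7)/2 = 13/2.
E[V | tails] = (2+3+11)/3 = 16/3.
E[V] = (1/2)·(13/2) + (1/2)·(16/3) = 71/12.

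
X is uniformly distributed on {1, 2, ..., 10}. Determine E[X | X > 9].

Given X > 9, X is equally likely to be any of {10}.
E[X | X > 9] = (10) / 1 = 10.

10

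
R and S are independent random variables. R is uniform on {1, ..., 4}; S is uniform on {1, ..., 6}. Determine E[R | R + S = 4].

P(R + S = 4) = 1/8.
Summing R·P(x,y) over outcomes with R + S = 4 gives 1/4.
E[R | R + S = 4] = (1/4) / (1/8) = 2.

2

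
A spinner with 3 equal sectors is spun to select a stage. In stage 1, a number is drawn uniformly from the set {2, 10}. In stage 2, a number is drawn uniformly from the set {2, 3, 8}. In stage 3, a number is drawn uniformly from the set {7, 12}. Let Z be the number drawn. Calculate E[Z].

E[Z | stage 1] = (2+10)/2 = 6.
E[Z | stage 2] = (2+3+8)/3 = 13/3.
E[Z | stage 3] = (7+12)/2 = 19/2.
By the law of total expectation,
E[Z] = (1/3)·(6) + (1/3)·(13/3) + (1/3)·(19/2) = 119/18.

119/18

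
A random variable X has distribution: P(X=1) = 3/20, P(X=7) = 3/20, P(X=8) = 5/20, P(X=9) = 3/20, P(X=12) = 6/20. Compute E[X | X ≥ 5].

160/17

P(X ≥ 5) = 17/20.
Σ over the event: 7·3/20 + 8·1/4 + 9·3/20 + 12·3/10 = 8.
E[X | X ≥ 5] = (8) / (17/20) = 160/17.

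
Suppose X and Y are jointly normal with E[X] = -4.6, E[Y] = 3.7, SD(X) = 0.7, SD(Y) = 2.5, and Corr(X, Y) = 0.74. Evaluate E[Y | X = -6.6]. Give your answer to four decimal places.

-1.5857

For a bivariate normal, E[Y | X=x] = μ_Y + ρ·(σ_Y/σ_X)·(x − μ_X).
E[Y | X=-6.6] = 3.7 + (0.74)·(2.5/0.7)·(-6.6 − (-4.6)) = 3.7 + (2.64286)·(-2) = -1.5857.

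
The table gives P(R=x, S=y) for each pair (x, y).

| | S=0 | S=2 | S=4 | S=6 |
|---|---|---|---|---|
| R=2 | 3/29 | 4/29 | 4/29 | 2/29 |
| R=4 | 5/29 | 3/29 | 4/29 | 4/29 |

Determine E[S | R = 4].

23/8

P(R = 4) = 16/29.
Σ S·P over the event = 0·(5/29) + 2·(3/29) + 4·(4/29) + 6·(4/29) = 46/29.
E[S | R = 4] = (46/29) / (16/29) = 23/8.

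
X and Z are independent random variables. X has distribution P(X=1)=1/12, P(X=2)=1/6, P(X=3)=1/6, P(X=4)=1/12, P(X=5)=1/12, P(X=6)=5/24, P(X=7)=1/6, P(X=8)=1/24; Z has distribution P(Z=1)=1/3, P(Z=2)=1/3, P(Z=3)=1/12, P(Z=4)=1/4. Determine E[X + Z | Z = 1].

P(Z = 1) = 1/3.
Summing (X+Z)·P(x,y) over outcomes with Z = 1 gives 65/36.
E[X + Z | Z = 1] = (65/36) / (1/3) = 65/12.

65/12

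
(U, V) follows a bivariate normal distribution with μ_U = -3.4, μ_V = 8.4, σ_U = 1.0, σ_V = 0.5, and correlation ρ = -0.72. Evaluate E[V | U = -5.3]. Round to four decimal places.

9.0840

For a bivariate normal, E[V | U=x] = μ_V + ρ·(σ_V/σ_U)·(x − μ_U).
E[V | U=-5.3] = 8.4 + (-0.72)·(0.5/1.0)·(-5.3 − (-3.4)) = 8.4 + (-0.36)·(-1.9) = 9.0840.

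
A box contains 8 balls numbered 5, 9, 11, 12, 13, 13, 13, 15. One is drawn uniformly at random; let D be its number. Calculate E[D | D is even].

P(D is even) = 1/8.
Σ over the event: 12·1/8 = 3/2.
E[D | D is even] = (3/2) / (1/8) = 12.

12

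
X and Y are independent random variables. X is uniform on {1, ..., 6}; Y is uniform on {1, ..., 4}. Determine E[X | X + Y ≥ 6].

P(X + Y ≥ 6) = 7/12.
Summing X·P(x,y) over outcomes with X + Y ≥ 6 gives 8/3.
E[X | X + Y ≥ 6] = (8/3) / (7/12) = 32/7.

32/7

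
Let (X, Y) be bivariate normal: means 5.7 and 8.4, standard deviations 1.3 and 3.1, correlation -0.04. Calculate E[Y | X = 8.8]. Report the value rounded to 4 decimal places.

For a bivariate normal, E[Y | X=x] = μ_Y + ρ·(σ_Y/σ_X)·(x − μ_X).
E[Y | X=8.8] = 8.4 + (-0.04)·(3.1/1.3)·(8.8 − (5.7)) = 8.4 + (-0.095385)·(3.1) = 8.1043.

8.1043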